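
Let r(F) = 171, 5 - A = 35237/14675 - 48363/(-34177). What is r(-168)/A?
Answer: 4513927275/31248179 ≈ 144.45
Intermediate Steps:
A = 593715401/501547475 (A = 5 - (35237/14675 - 48363/(-34177)) = 5 - (35237*(1/14675) - 48363*(-1/34177)) = 5 - (35237/14675 + 48363/34177) = 5 - 1*1914021974/501547475 = 5 - 1914021974/501547475 = 593715401/501547475 ≈ 1.1838)
r(-168)/A = 171/(593715401/501547475) = 171*(501547475/593715401) = 4513927275/31248179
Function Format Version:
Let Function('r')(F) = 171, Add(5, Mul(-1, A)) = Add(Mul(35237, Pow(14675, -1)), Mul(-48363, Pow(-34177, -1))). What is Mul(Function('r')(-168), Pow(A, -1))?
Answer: Rational(4513927275, 31248179) ≈ 144.45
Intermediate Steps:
A = Rational(593715401, 501547475) (A = Add(5, Mul(-1, Add(Mul(35237, Pow(14675, -1)), Mul(-48363, Pow(-34177, -1))))) = Add(5, Mul(-1, Add(Mul(35237, Rational(1, 14675)), Mul(-48363, Rational(-1, 34177))))) = Add(5, Mul(-1, Add(Rational(35237, 14675), Rational(48363, 34177)))) = Add(5, Mul(-1, Rational(1914021974, 501547475))) = Add(5, Rational(-1914021974, 501547475)) = Rational(593715401, 501547475) ≈ 1.1838)
Mul(Function('r')(-168), Pow(A, -1)) = Mul(171, Pow(Rational(593715401, 501547475), -1)) = Mul(171, Rational(501547475, 593715401)) = Rational(4513927275, 31248179)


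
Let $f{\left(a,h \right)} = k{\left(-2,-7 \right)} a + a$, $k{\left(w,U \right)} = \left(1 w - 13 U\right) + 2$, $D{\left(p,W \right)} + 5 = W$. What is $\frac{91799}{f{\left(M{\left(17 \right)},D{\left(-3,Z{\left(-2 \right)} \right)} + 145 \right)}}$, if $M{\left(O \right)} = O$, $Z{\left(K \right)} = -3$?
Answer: $\frac{91799}{1564} \approx 58.695$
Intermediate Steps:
$D{\left(p,W \right)} = -5 + W$
$k{\left(w,U \right)} = 2 + w - 13 U$ ($k{\left(w,U \right)} = \left(w - 13 U\right) + 2 = 2 + w - 13 U$)
$f{\left(a,h \right)} = 92 a$ ($f{\left(a,h \right)} = \left(2 - 2 - -91\right) a + a = \left(2 - 2 + 91\right) a + a = 91 a + a = 92 a$)
$\frac{91799}{f{\left(M{\left(17 \right)},D{\left(-3,Z{\left(-2 \right)} \right)} + 145 \right)}} = \frac{91799}{92 \cdot 17} = \frac{91799}{1564}$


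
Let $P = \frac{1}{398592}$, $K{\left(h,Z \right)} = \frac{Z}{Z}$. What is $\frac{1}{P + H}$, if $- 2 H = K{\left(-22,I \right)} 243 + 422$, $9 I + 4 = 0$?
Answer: $- \frac{398592}{132531839} \approx -0.0030075$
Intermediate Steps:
$I = - \frac{4}{9}$ ($I = - \frac{4}{9} + \frac{1}{9} \cdot 0 = - \frac{4}{9} + 0 = - \frac{4}{9} \approx -0.44444$)
$K{\left(h,Z \right)} = 1$
$P = \frac{1}{398592} \approx 2.5088 \cdot 10^{-6}$
$H = - \frac{665}{2}$ ($H = - \frac{1 \cdot 243 + 422}{2} = - \frac{243 + 422}{2} = \left(- \frac{1}{2}\right) 665 = - \frac{665}{2} \approx -332.5$)
$\frac{1}{P + H} = \frac{1}{\frac{1}{398592} - \frac{665}{2}} = \frac{1}{- \frac{132531839}{398592}} = - \frac{398592}{132531839}$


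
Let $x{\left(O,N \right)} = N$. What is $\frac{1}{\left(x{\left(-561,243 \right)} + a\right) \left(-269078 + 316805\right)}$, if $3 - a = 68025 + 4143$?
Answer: $- \frac{1}{3432621294} \approx -2.9132 \cdot 10^{-10}$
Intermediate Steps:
$a = -72165$ ($a = 3 - \left(68025 + 4143\right) = 3 - 72168 = -72165$)
$\frac{1}{\left(x{\left(-561,243 \right)} + a\right) \left(-269078 + 316805\right)} = \frac{1}{\left(243 - 72165\right) \left(-269078 + 316805\right)} = \frac{1}{\left(-71922\right) 47727} = \frac{1}{-3432621294} = - \frac{1}{3432621294}$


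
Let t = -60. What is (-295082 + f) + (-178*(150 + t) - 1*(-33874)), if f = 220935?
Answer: -56293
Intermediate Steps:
(-295082 + f) + (-178*(150 + t) - 1*(-33874)) = (-295082 + 220935) + (-178*(150 - 60) - 1*(-33874)) = -74147 + (-178*90 + 33874) = -74147 + (-16020 + 33874) = -74147 + 17854 = -56293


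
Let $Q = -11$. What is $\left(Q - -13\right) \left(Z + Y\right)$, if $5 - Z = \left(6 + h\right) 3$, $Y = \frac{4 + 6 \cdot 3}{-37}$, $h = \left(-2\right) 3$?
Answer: $\frac{326}{37} \approx 8.8108$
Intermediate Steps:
$h = -6$
$Y = - \frac{22}{37}$ ($Y = \left(4 + 18\right) \left(- \frac{1}{37}\right) = 22 \left(- \frac{1}{37}\right) = - \frac{22}{37} \approx -0.59459$)
$Z = 5$ ($Z = 5 - \left(6 - 6\right) 3 = 5 - 0 \cdot 3 = 5 - 0 = 5 + 0 = 5$)
$\left(Q - -13\right) \left(Z + Y\right) = \left(-11 - -13\right) \left(5 - \frac{22}{37}\right) = \left(-11 + 13\right) \frac{163}{37} = 2 \cdot \frac{163}{37} = \frac{326}{37}$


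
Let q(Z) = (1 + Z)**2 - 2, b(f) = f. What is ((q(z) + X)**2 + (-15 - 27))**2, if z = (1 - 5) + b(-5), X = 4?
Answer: 18610596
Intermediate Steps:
z = -9 (z = (1 - 5) - 5 = -4 - 5 = -9)
q(Z) = -2 + (1 + Z)**2
((q(z) + X)**2 + (-15 - 27))**2 = (((-2 + (1 - 9)**2) + 4)**2 + (-15 - 27))**2 = (((-2 + (-8)**2) + 4)**2 - 42)**2 = (((-2 + 64) + 4)**2 - 42)**2 = ((62 + 4)**2 - 42)**2 = (66**2 - 42)**2 = (4356 - 42)**2 = 4314**2 = 18610596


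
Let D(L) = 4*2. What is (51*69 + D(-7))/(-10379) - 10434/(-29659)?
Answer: 3687193/307830761 ≈ 0.011978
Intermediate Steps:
D(L) = 8
(51*69 + D(-7))/(-10379) - 10434/(-29659) = (51*69 + 8)/(-10379) - 10434/(-29659) = (3519 + 8)*(-1/10379) - 10434*(-1/29659) = 3527*(-1/10379) + 10434/29659 = -3527/10379 + 10434/29659 = 3687193/307830761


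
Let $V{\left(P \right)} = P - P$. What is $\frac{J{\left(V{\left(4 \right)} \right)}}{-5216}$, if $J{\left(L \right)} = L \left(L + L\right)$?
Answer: $0$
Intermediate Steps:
$V{\left(P \right)} = 0$
$J{\left(L \right)} = 2 L^{2}$ ($J{\left(L \right)} = L 2 L = 2 L^{2}$)
$\frac{J{\left(V{\left(4 \right)} \right)}}{-5216} = \frac{2 \cdot 0^{2}}{-5216} = 2 \cdot 0 \left(- \frac{1}{5216}\right) = 0 \left(- \frac{1}{5216}\right) = 0$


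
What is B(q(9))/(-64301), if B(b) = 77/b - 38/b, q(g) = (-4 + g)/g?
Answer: -351/321505 ≈ -0.0010917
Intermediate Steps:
q(g) = (-4 + g)/g
B(b) = 39/b
B(q(9))/(-64301) = (39/(((-4 + 9)/9)))/(-64301) = (39/(((1/9)*5)))*(-1/64301) = (39/(5/9))*(-1/64301) = (39*(9/5))*(-1/64301) = (351/5)*(-1/64301) = -351/321505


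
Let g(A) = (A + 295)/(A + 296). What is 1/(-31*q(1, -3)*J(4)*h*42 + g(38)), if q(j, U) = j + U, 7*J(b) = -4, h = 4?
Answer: -334/1987635 ≈ -0.00016804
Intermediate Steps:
J(b) = -4/7 (J(b) = (⅐)*(-4) = -4/7)
q(j, U) = U + j
g(A) = (295 + A)/(296 + A)
1/(-31*q(1, -3)*J(4)*h*42 + g(38)) = 1/(-31*(-3 + 1)*(-4/7)*4*42 + (295 + 38)/(296 + 38)) = 1/(-31*(-2*(-4/7))*4*42 + 333/334) = 1/(-248*4/7*42 + (1/334)*333) = 1/(-31*32/7*42 + 333/334) = 1/(-992/7*42 + 333/334) = 1/(-5952 + 333/334) = 1/(-1987635/334) = -334/1987635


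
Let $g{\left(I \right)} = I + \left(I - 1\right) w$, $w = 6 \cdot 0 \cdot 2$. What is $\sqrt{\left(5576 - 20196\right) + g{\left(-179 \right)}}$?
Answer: $i \sqrt{14799} \approx 121.65 i$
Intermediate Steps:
$w = 0$ ($w = 0 \cdot 2 = 0$)
$g{\left(I \right)} = I$ ($g{\left(I \right)} = I + \left(I - 1\right) 0 = I + \left(-1 + I\right) 0 = I + 0 = I$)
$\sqrt{\left(5576 - 20196\right) + g{\left(-179 \right)}} = \sqrt{\left(5576 - 20196\right) - 179} = \sqrt{-14620 - 179} = \sqrt{-14799} = i \sqrt{14799}$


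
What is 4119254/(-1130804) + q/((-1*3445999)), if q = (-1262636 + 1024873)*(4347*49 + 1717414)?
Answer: 259502094687375369/1948374726598 ≈ 1.3319e+5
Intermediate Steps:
q = -458981737171 (q = -237763*(213003 + 1717414) = -237763*1930417 = -458981737171)
4119254/(-1130804) + q/((-1*3445999)) = 4119254/(-1130804) - 458981737171/((-1*3445999)) = 4119254*(-1/1130804) - 458981737171/(-3445999) = -2059627/565402 - 458981737171*(-1/3445999) = -2059627/565402 + 458981737171/3445999 = 259502094687375369/1948374726598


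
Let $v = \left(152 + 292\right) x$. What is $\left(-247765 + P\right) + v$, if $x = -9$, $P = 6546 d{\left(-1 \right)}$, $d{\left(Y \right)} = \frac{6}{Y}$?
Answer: $-291037$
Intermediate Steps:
$P = -39276$ ($P = 6546 \frac{6}{-1} = 6546 \cdot 6 \left(-1\right) = 6546 \left(-6\right) = -39276$)
$v = -3996$ ($v = \left(152 + 292\right) \left(-9\right) = 444 \left(-9\right) = -3996$)
$\left(-247765 + P\right) + v = \left(-247765 - 39276\right) - 3996 = -287041 - 3996 = -291037$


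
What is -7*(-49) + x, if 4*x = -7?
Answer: 1365/4 ≈ 341.25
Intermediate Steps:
x = -7/4 (x = (1/4)*(-7) = -7/4 ≈ -1.7500)
-7*(-49) + x = -7*(-49) - 7/4 = 343 - 7/4 = 1365/4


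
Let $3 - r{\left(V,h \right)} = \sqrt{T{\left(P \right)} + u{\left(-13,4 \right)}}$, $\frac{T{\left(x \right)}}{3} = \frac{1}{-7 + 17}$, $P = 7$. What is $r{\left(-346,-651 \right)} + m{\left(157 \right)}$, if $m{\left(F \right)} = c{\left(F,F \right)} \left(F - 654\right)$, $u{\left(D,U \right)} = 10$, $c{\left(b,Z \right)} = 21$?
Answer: $-10434 - \frac{\sqrt{1030}}{10} \approx -10437.0$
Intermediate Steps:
$T{\left(x \right)} = \frac{3}{10}$ ($T{\left(x \right)} = \frac{3}{-7 + 17} = \frac{3}{10}$)
$m{\left(F \right)} = -13734 + 21 F$ ($m{\left(F \right)} = 21 \left(F - 654\right) = 21 \left(-654 + F\right) = -13734 + 21 F$)
$r{\left(V,h \right)} = 3 - \frac{\sqrt{1030}}{10}$ ($r{\left(V,h \right)} = 3 - \sqrt{\frac{3}{10} + 10} = 3 - \sqrt{\frac{103}{10}} = 3 - \frac{\sqrt{1030}}{10}$)
$r{\left(-346,-651 \right)} + m{\left(157 \right)} = \left(3 - \frac{\sqrt{1030}}{10}\right) + \left(-13734 + 21 \cdot 157\right) = \left(3 - \frac{\sqrt{1030}}{10}\right) + \left(-13734 + 3297\right) = \left(3 - \frac{\sqrt{1030}}{10}\right) - 10437 = -10434 - \frac{\sqrt{1030}}{10}$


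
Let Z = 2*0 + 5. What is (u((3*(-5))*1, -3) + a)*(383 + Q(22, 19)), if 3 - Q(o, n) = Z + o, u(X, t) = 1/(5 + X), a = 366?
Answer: 1313581/10 ≈ 1.3136e+5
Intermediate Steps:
Z = 5 (Z = 0 + 5 = 5)
Q(o, n) = -2 - o (Q(o, n) = 3 - (5 + o) = 3 + (-5 - o) = -2 - o)
(u((3*(-5))*1, -3) + a)*(383 + Q(22, 19)) = (1/(5 + (3*(-5))*1) + 366)*(383 + (-2 - 1*22)) = (1/(5 - 15*1) + 366)*(383 + (-2 - 22)) = (1/(5 - 15) + 366)*(383 - 24) = (1/(-10) + 366)*359 = (-⅒ + 366)*359 = (3659/10)*359 = 1313581/10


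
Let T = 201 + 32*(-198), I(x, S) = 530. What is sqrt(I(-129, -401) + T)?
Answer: I*sqrt(5605) ≈ 74.867*I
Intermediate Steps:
T = -6135 (T = 201 - 6336 = -6135)
sqrt(I(-129, -401) + T) = sqrt(530 - 6135) = sqrt(-5605) = I*sqrt(5605)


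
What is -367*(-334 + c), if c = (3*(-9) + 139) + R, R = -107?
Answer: 120743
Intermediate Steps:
c = 5 (c = (3*(-9) + 139) - 107 = (-27 + 139) - 107 = 112 - 107 = 5)
-367*(-334 + c) = -367*(-334 + 5) = -367*(-329) = 120743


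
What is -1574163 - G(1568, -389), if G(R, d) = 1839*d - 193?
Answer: -858599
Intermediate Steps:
G(R, d) = -193 + 1839*d
-1574163 - G(1568, -389) = -1574163 - (-193 + 1839*(-389)) = -1574163 - (-193 - 715371) = -1574163 - 1*(-715564) = -1574163 + 715564 = -858599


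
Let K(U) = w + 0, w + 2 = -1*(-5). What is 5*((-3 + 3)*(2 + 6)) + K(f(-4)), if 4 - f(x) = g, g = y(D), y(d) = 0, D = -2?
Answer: 3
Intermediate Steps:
g = 0
w = 3 (w = -2 - 1*(-5) = -2 + 5 = 3)
f(x) = 4 (f(x) = 4 - 1*0 = 4 + 0 = 4)
K(U) = 3 (K(U) = 3 + 0 = 3)
5*((-3 + 3)*(2 + 6)) + K(f(-4)) = 5*((-3 + 3)*(2 + 6)) + 3 = 5*(0*8) + 3 = 5*0 + 3 = 0 + 3 = 3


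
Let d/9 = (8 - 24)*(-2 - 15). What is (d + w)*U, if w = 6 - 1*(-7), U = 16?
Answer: 39376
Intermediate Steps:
w = 13 (w = 6 + 7 = 13)
d = 2448 (d = 9*((8 - 24)*(-2 - 15)) = 9*(-16*(-17)) = 9*272 = 2448)
(d + w)*U = (2448 + 13)*16 = 2461*16 = 39376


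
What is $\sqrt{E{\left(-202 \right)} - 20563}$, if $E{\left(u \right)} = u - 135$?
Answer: $10 i \sqrt{209} \approx 144.57 i$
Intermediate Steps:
$E{\left(u \right)} = -135 + u$
$\sqrt{E{\left(-202 \right)} - 20563} = \sqrt{\left(-135 - 202\right) - 20563} = \sqrt{-337 - 20563} = \sqrt{-20900} = 10 i \sqrt{209}$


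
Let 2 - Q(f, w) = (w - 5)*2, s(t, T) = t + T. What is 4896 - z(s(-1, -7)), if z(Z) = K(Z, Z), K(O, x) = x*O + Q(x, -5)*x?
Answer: 5008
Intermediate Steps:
s(t, T) = T + t
Q(f, w) = 12 - 2*w (Q(f, w) = 2 - (w - 5)*2 = 2 - (-5 + w)*2 = 2 - (-10 + 2*w) = 2 + (10 - 2*w) = 12 - 2*w)
K(O, x) = 22*x + O*x (K(O, x) = x*O + (12 - 2*(-5))*x = O*x + (12 + 10)*x = O*x + 22*x = 22*x + O*x)
z(Z) = Z*(22 + Z)
4896 - z(s(-1, -7)) = 4896 - (-7 - 1)*(22 + (-7 - 1)) = 4896 - (-8)*(22 - 8) = 4896 - (-8)*14 = 4896 - 1*(-112) = 4896 + 112 = 5008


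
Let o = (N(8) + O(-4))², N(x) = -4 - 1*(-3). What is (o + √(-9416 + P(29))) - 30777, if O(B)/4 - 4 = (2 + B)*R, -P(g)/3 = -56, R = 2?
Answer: -30776 + 68*I*√2 ≈ -30776.0 + 96.167*I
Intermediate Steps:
P(g) = 168 (P(g) = -3*(-56) = 168)
N(x) = -1 (N(x) = -4 + 3 = -1)
O(B) = 32 + 8*B (O(B) = 16 + 4*((2 + B)*2) = 16 + 4*(4 + 2*B) = 16 + (16 + 8*B) = 32 + 8*B)
o = 1 (o = (-1 + (32 + 8*(-4)))² = (-1 + (32 - 32))² = (-1 + 0)² = (-1)² = 1)
(o + √(-9416 + P(29))) - 30777 = (1 + √(-9416 + 168)) - 30777 = (1 + √(-9248)) - 30777 = (1 + 68*I*√2) - 30777 = -30776 + 68*I*√2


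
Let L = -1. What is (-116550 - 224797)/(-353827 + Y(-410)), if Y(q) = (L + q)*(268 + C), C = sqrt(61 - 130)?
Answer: 158376474325/215284456174 - 140293617*I*sqrt(69)/215284456174 ≈ 0.73566 - 0.0054131*I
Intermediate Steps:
C = I*sqrt(69) (C = sqrt(-69) = I*sqrt(69) ≈ 8.3066*I)
Y(q) = (-1 + q)*(268 + I*sqrt(69))
(-116550 - 224797)/(-353827 + Y(-410)) = (-116550 - 224797)/(-353827 + (-268 + 268*(-410) - I*sqrt(69) + I*(-410)*sqrt(69))) = -341347/(-353827 + (-268 - 109880 - I*sqrt(69) - 410*I*sqrt(69))) = -341347/(-353827 + (-110148 - 411*I*sqrt(69))) = -341347/(-463975 - 411*I*sqrt(69))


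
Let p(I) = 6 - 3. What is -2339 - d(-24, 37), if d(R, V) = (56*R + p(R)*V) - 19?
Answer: -1087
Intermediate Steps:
p(I) = 3
d(R, V) = -19 + 3*V + 56*R (d(R, V) = (56*R + 3*V) - 19 = (3*V + 56*R) - 19 = -19 + 3*V + 56*R)
-2339 - d(-24, 37) = -2339 - (-19 + 3*37 + 56*(-24)) = -2339 - (-19 + 111 - 1344) = -2339 - 1*(-1252) = -2339 + 1252 = -1087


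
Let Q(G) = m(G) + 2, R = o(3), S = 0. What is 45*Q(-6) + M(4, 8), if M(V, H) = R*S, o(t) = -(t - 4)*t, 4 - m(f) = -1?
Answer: 315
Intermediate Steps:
m(f) = 5 (m(f) = 4 - 1*(-1) = 4 + 1 = 5)
o(t) = -t*(-4 + t) (o(t) = -(-4 + t)*t = -t*(-4 + t))
R = 3 (R = 3*(4 - 1*3) = 3*(4 - 3) = 3*1 = 3)
Q(G) = 7 (Q(G) = 5 + 2 = 7)
M(V, H) = 0 (M(V, H) = 3*0 = 0)
45*Q(-6) + M(4, 8) = 45*7 + 0 = 315 + 0 = 315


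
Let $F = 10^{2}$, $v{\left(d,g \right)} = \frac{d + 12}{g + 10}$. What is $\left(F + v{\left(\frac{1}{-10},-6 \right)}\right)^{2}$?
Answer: $\frac{16966161}{1600} \approx 10604.0$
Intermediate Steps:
$v{\left(d,g \right)} = \frac{12 + d}{10 + g}$
$F = 100$
$\left(F + v{\left(\frac{1}{-10},-6 \right)}\right)^{2} = \left(100 + \frac{12 + \frac{1}{-10}}{10 - 6}\right)^{2} = \left(100 + \frac{12 - \frac{1}{10}}{4}\right)^{2} = \left(100 + \frac{1}{4} \cdot \frac{119}{10}\right)^{2} = \left(100 + \frac{119}{40}\right)^{2} = \left(\frac{4119}{40}\right)^{2} = \frac{16966161}{1600}$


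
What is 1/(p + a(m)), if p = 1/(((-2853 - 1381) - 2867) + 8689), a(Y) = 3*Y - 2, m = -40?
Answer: -1588/193735 ≈ -0.0081968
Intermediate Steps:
a(Y) = -2 + 3*Y
p = 1/1588 (p = 1/((-4234 - 2867) + 8689) = 1/(-7101 + 8689) = 1/1588 ≈ 0.00062972)
1/(p + a(m)) = 1/(1/1588 + (-2 + 3*(-40))) = 1/(1/1588 + (-2 - 120)) = 1/(1/1588 - 122) = 1/(-193735/1588) = -1588/193735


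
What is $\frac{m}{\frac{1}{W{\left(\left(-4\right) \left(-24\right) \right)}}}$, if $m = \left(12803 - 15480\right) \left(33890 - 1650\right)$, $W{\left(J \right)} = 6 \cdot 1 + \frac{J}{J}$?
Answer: $-604145360$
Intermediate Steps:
$W{\left(J \right)} = 7$ ($W{\left(J \right)} = 6 + 1 = 7$)
$m = -86306480$ ($m = \left(-2677\right) 32240 = -86306480$)
$\frac{m}{\frac{1}{W{\left(\left(-4\right) \left(-24\right) \right)}}} = - \frac{86306480}{\frac{1}{7}} = - 86306480 \frac{1}{\frac{1}{7}} = \left(-86306480\right) 7 = -604145360$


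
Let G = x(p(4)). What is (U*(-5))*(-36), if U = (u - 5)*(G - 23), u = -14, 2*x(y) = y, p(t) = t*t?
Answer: 51300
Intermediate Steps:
p(t) = t²
x(y) = y/2
G = 8 (G = (½)*4² = (½)*16 = 8)
U = 285 (U = (-14 - 5)*(8 - 23) = -19*(-15) = 285)
(U*(-5))*(-36) = (285*(-5))*(-36) = -1425*(-36) = 51300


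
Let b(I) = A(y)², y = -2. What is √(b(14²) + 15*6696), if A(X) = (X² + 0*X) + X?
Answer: 2*√25111 ≈ 316.93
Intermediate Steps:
A(X) = X + X² (A(X) = (X² + 0) + X = X² + X = X + X²)
b(I) = 4 (b(I) = (-2*(1 - 2))² = (-2*(-1))² = 2² = 4)
√(b(14²) + 15*6696) = √(4 + 15*6696) = √(4 + 100440) = √100444 = 2*√25111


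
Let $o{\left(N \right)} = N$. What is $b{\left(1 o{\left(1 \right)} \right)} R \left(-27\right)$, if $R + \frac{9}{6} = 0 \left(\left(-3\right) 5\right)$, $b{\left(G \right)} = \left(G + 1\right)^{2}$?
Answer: $162$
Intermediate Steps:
$b{\left(G \right)} = \left(1 + G\right)^{2}$
$R = - \frac{3}{2}$ ($R = - \frac{3}{2} + 0 \left(\left(-3\right) 5\right) = - \frac{3}{2} + 0 \left(-15\right) = - \frac{3}{2} + 0 = - \frac{3}{2} \approx -1.5$)
$b{\left(1 o{\left(1 \right)} \right)} R \left(-27\right) = \left(1 + 1 \cdot 1\right)^{2} \left(- \frac{3}{2}\right) \left(-27\right) = \left(1 + 1\right)^{2} \left(- \frac{3}{2}\right) \left(-27\right) = 2^{2} \left(- \frac{3}{2}\right) \left(-27\right) = 4 \left(- \frac{3}{2}\right) \left(-27\right) = \left(-6\right) \left(-27\right) = 162$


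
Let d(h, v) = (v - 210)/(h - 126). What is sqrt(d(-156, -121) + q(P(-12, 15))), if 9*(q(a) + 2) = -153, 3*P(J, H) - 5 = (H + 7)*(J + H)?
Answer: I*sqrt(1417614)/282 ≈ 4.2221*I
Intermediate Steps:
d(h, v) = (-210 + v)/(-126 + h)
P(J, H) = 5/3 + (7 + H)*(H + J)/3 (P(J, H) = 5/3 + ((H + 7)*(J + H))/3 = 5/3 + ((7 + H)*(H + J))/3 = 5/3 + (7 + H)*(H + J)/3)
q(a) = -19 (q(a) = -2 + (1/9)*(-153) = -2 - 17 = -19)
sqrt(d(-156, -121) + q(P(-12, 15))) = sqrt((-210 - 121)/(-126 - 156) - 19) = sqrt(-331/(-282) - 19) = sqrt(-1/282*(-331) - 19) = sqrt(331/282 - 19) = sqrt(-5027/282) = I*sqrt(1417614)/282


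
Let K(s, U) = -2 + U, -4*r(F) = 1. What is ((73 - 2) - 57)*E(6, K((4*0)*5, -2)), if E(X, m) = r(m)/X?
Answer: -7/12 ≈ -0.58333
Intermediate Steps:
r(F) = -¼ (r(F) = -¼*1 = -¼)
E(X, m) = -1/(4*X)
((73 - 2) - 57)*E(6, K((4*0)*5, -2)) = ((73 - 2) - 57)*(-¼/6) = (71 - 57)*(-¼*⅙) = 14*(-1/24) = -7/12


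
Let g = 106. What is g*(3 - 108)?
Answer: -11130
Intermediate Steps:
g*(3 - 108) = 106*(3 - 108) = 106*(-105) = -11130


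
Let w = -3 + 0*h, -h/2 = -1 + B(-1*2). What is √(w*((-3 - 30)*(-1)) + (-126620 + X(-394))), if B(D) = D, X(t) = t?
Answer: I*√127113 ≈ 356.53*I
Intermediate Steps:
h = 6 (h = -2*(-1 - 1*2) = -2*(-1 - 2) = -2*(-3) = 6)
w = -3 (w = -3 + 0*6 = -3 + 0 = -3)
√(w*((-3 - 30)*(-1)) + (-126620 + X(-394))) = √(-3*(-3 - 30)*(-1) + (-126620 - 394)) = √(-(-99)*(-1) - 127014) = √(-3*33 - 127014) = √(-99 - 127014) = √(-127113) = I*√127113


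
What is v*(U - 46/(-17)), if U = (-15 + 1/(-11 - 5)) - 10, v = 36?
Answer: -54729/68 ≈ -804.84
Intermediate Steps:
U = -401/16 (U = (-15 + 1/(-16)) - 10 = (-15 - 1/16) - 10 = -241/16 - 10 = -401/16 ≈ -25.063)
v*(U - 46/(-17)) = 36*(-401/16 - 46/(-17)) = 36*(-401/16 - 46*(-1/17)) = 36*(-401/16 + 46/17) = 36*(-6081/272) = -54729/68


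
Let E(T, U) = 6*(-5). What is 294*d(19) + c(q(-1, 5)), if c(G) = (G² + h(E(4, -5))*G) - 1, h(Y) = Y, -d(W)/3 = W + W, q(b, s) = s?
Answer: -33642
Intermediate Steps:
E(T, U) = -30
d(W) = -6*W (d(W) = -3*(W + W) = -6*W)
c(G) = -1 + G² - 30*G (c(G) = (G² - 30*G) - 1 = -1 + G² - 30*G)
294*d(19) + c(q(-1, 5)) = 294*(-6*19) + (-1 + 5² - 30*5) = 294*(-114) + (-1 + 25 - 150) = -33516 - 126 = -33642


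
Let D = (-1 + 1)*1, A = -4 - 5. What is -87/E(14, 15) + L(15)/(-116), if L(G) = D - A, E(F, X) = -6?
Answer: 1673/116 ≈ 14.422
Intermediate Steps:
A = -9
D = 0 (D = 0*1 = 0)
L(G) = 9 (L(G) = 0 - 1*(-9) = 0 + 9 = 9)
-87/E(14, 15) + L(15)/(-116) = -87/(-6) + 9/(-116) = -87*(-1/6) + 9*(-1/116) = 29/2 - 9/116 = 1673/116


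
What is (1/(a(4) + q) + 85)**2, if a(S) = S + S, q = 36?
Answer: 13995081/1936 ≈ 7228.9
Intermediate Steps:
a(S) = 2*S
(1/(a(4) + q) + 85)**2 = (1/(2*4 + 36) + 85)**2 = (1/(8 + 36) + 85)**2 = (1/44 + 85)**2 = (3741/44)**2 = 13995081/1936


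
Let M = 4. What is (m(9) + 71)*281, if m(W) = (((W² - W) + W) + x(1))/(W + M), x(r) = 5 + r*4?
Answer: 284653/13 ≈ 21896.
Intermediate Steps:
x(r) = 5 + 4*r
m(W) = (9 + W²)/(4 + W) (m(W) = (((W² - W) + W) + (5 + 4*1))/(W + 4) = (W² + (5 + 4))/(4 + W) = (W² + 9)/(4 + W) = (9 + W²)/(4 + W))
(m(9) + 71)*281 = ((9 + 9²)/(4 + 9) + 71)*281 = ((9 + 81)/13 + 71)*281 = ((1/13)*90 + 71)*281 = (90/13 + 71)*281 = (1013/13)*281 = 284653/13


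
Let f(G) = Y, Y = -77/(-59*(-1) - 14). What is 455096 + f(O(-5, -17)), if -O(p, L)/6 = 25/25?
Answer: 20479243/45 ≈ 4.5509e+5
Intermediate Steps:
O(p, L) = -6 (O(p, L) = -150/25 = -6*1 = -6)
Y = -77/45 (Y = -77/(59 - 14) = -77/45 ≈ -1.7111)
f(G) = -77/45
455096 + f(O(-5, -17)) = 455096 - 77/45 = 20479243/45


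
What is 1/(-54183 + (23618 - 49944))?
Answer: -1/80509 ≈ -1.2421e-5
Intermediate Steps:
1/(-54183 + (23618 - 49944)) = 1/(-54183 - 26326) = 1/(-80509) = -1/80509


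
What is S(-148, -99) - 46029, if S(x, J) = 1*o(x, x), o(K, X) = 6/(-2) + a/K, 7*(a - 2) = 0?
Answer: -3406369/74 ≈ -46032.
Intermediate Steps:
a = 2 (a = 2 + (⅐)*0 = 2 + 0 = 2)
o(K, X) = -3 + 2/K (o(K, X) = 6/(-2) + 2/K = 6*(-½) + 2/K = -3 + 2/K)
S(x, J) = -3 + 2/x (S(x, J) = 1*(-3 + 2/x) = -3 + 2/x)
S(-148, -99) - 46029 = (-3 + 2/(-148)) - 46029 = (-3 + 2*(-1/148)) - 46029 = (-3 - 1/74) - 46029 = -223/74 - 46029 = -3406369/74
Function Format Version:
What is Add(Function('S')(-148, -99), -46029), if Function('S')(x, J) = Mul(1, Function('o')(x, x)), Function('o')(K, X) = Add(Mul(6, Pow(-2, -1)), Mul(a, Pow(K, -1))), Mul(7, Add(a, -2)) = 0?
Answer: Rational(-3406369, 74) ≈ -46032.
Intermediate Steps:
a = 2 (a = Add(2, Mul(Rational(1, 7), 0)) = Add(2, 0) = 2)
Function('o')(K, X) = Add(-3, Mul(2, Pow(K, -1))) (Function('o')(K, X) = Add(Mul(6, Pow(-2, -1)), Mul(2, Pow(K, -1))) = Add(Mul(6, Rational(-1, 2)), Mul(2, Pow(K, -1))) = Add(-3, Mul(2, Pow(K, -1))))
Function('S')(x, J) = Add(-3, Mul(2, Pow(x, -1))) (Function('S')(x, J) = Mul(1, Add(-3, Mul(2, Pow(x, -1)))) = Add(-3, Mul(2, Pow(x, -1))))
Add(Function('S')(-148, -99), -46029) = Add(Add(-3, Mul(2, Pow(-148, -1))), -46029) = Add(Add(-3, Mul(2, Rational(-1, 148))), -46029) = Add(Add(-3, Rational(-1, 74)), -46029) = Add(Rational(-223, 74), -46029) = Rational(-3406369, 74)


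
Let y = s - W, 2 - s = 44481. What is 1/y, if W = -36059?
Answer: -1/8420 ≈ -0.00011876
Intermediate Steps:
s = -44479 (s = 2 - 1*44481 = 2 - 44481 = -44479)
y = -8420 (y = -44479 - 1*(-36059) = -44479 + 36059 = -8420)
1/y = 1/(-8420) = -1/8420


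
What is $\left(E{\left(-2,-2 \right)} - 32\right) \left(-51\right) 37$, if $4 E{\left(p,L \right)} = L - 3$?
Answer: $\frac{250971}{4} \approx 62743.0$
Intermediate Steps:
$E{\left(p,L \right)} = - \frac{3}{4} + \frac{L}{4}$ ($E{\left(p,L \right)} = \frac{L - 3}{4} = \frac{-3 + L}{4} = - \frac{3}{4} + \frac{L}{4}$)
$\left(E{\left(-2,-2 \right)} - 32\right) \left(-51\right) 37 = \left(\left(- \frac{3}{4} + \frac{1}{4} \left(-2\right)\right) - 32\right) \left(-51\right) 37 = \left(\left(- \frac{3}{4} - \frac{1}{2}\right) - 32\right) \left(-51\right) 37 = \left(- \frac{5}{4} - 32\right) \left(-51\right) 37 = \left(- \frac{133}{4}\right) \left(-51\right) 37 = \frac{6783}{4} \cdot 37 = \frac{250971}{4}$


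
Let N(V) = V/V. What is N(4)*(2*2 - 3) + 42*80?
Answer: 3361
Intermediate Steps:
N(V) = 1
N(4)*(2*2 - 3) + 42*80 = 1*(2*2 - 3) + 42*80 = 1*(4 - 3) + 3360 = 1*1 + 3360 = 1 + 3360 = 3361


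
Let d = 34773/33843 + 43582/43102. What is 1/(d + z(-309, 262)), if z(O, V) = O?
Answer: -243116831/74627478867 ≈ -0.0032577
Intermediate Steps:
d = 495621912/243116831 (d = 34773*(1/33843) + 43582*(1/43102) = 11591/11281 + 21791/21551 = 495621912/243116831 ≈ 2.0386)
1/(d + z(-309, 262)) = 1/(495621912/243116831 - 309) = 1/(-74627478867/243116831) = -243116831/74627478867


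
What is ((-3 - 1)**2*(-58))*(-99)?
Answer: 91872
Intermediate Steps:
((-3 - 1)**2*(-58))*(-99) = ((-4)**2*(-58))*(-99) = (16*(-58))*(-99) = -928*(-99) = 91872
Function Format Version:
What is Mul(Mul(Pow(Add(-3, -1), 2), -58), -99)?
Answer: 91872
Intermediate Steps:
Mul(Mul(Pow(Add(-3, -1), 2), -58), -99) = Mul(Mul(Pow(-4, 2), -58), -99) = Mul(Mul(16, -58), -99) = Mul(-928, -99) = 91872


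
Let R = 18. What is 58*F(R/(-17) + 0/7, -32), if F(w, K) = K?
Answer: -1856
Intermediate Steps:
58*F(R/(-17) + 0/7, -32) = 58*(-32) = -1856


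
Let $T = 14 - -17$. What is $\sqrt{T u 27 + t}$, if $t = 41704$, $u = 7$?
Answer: $\sqrt{47563} \approx 218.09$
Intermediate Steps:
$T = 31$ ($T = 14 + 17 = 31$)
$\sqrt{T u 27 + t} = \sqrt{31 \cdot 7 \cdot 27 + 41704} = \sqrt{217 \cdot 27 + 41704} = \sqrt{5859 + 41704} = \sqrt{47563}$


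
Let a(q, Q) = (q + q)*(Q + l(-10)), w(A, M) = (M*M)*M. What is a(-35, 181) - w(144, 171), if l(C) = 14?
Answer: -5013861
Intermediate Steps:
w(A, M) = M³ (w(A, M) = M²*M = M³)
a(q, Q) = 2*q*(14 + Q) (a(q, Q) = (q + q)*(Q + 14) = (2*q)*(14 + Q) = 2*q*(14 + Q))
a(-35, 181) - w(144, 171) = 2*(-35)*(14 + 181) - 1*171³ = 2*(-35)*195 - 1*5000211 = -13650 - 5000211 = -5013861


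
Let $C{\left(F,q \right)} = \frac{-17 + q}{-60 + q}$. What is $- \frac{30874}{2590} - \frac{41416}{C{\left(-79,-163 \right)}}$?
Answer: $- \frac{598154911}{11655} \approx -51322.0$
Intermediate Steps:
$C{\left(F,q \right)} = \frac{-17 + q}{-60 + q}$
$- \frac{30874}{2590} - \frac{41416}{C{\left(-79,-163 \right)}} = - \frac{30874}{2590} - \frac{41416}{\frac{1}{-60 - 163} \left(-17 - 163\right)} = \left(-30874\right) \frac{1}{2590} - \frac{41416}{\frac{1}{-223} \left(-180\right)} = - \frac{15437}{1295} - \frac{41416}{\left(- \frac{1}{223}\right) \left(-180\right)} = - \frac{15437}{1295} - \frac{41416}{\frac{180}{223}} = - \frac{15437}{1295} - \frac{2308942}{45} = - \frac{598154911}{11655}$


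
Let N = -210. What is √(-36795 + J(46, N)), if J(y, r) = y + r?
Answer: I*√36959 ≈ 192.25*I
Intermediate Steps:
J(y, r) = r + y
√(-36795 + J(46, N)) = √(-36795 + (-210 + 46)) = √(-36795 - 164) = √(-36959) = I*√36959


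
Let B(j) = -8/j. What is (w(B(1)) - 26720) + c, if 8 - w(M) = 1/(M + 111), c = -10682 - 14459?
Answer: -5340860/103 ≈ -51853.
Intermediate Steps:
c = -25141
w(M) = 8 - 1/(111 + M) (w(M) = 8 - 1/(M + 111) = 8 - 1/(111 + M))
(w(B(1)) - 26720) + c = ((887 + 8*(-8/1))/(111 - 8/1) - 26720) - 25141 = ((887 + 8*(-8*1))/(111 - 8*1) - 26720) - 25141 = ((887 + 8*(-8))/(111 - 8) - 26720) - 25141 = ((887 - 64)/103 - 26720) - 25141 = ((1/103)*823 - 26720) - 25141 = (823/103 - 26720) - 25141 = -2751337/103 - 25141 = -5340860/103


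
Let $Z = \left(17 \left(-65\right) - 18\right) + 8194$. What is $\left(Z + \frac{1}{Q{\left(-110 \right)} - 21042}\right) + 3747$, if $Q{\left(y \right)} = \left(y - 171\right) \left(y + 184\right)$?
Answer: $\frac{452581847}{41836} \approx 10818.0$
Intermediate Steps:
$Z = 7071$ ($Z = \left(-1105 - 18\right) + 8194 = -1123 + 8194 = 7071$)
$Q{\left(y \right)} = \left(-171 + y\right) \left(184 + y\right)$
$\left(Z + \frac{1}{Q{\left(-110 \right)} - 21042}\right) + 3747 = \left(7071 + \frac{1}{\left(-31464 + \left(-110\right)^{2} + 13 \left(-110\right)\right) - 21042}\right) + 3747 = \left(7071 + \frac{1}{\left(-31464 + 12100 - 1430\right) - 21042}\right) + 3747 = \left(7071 + \frac{1}{-20794 - 21042}\right) + 3747 = \left(7071 + \frac{1}{-41836}\right) + 3747 = \left(7071 - \frac{1}{41836}\right) + 3747 = \frac{295822355}{41836} + 3747 = \frac{452581847}{41836}$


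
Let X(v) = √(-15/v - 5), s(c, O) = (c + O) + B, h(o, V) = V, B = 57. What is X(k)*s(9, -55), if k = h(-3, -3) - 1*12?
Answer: 22*I ≈ 22.0*I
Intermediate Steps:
s(c, O) = 57 + O + c (s(c, O) = (c + O) + 57 = (O + c) + 57 = 57 + O + c)
k = -15 (k = -3 - 1*12 = -3 - 12 = -15)
X(v) = √(-5 - 15/v)
X(k)*s(9, -55) = (√5*√((-3 - 1*(-15))/(-15)))*(57 - 55 + 9) = (√5*√(-(-3 + 15)/15))*11 = (√5*√(-1/15*12))*11 = (√5*√(-⅘))*11 = (√5*(2*I*√5/5))*11 = (2*I)*11 = 22*I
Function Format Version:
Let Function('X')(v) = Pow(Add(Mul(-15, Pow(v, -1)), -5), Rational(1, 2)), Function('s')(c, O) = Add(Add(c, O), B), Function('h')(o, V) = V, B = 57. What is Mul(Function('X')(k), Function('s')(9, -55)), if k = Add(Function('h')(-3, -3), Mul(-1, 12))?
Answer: Mul(22, I) ≈ Mul(22.000, I)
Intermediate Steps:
Function('s')(c, O) = Add(57, O, c) (Function('s')(c, O) = Add(Add(c, O), 57) = Add(Add(O, c), 57) = Add(57, O, c))
k = -15 (k = Add(-3, Mul(-1, 12)) = Add(-3, -12) = -15)
Function('X')(v) = Pow(Add(-5, Mul(-15, Pow(v, -1))), Rational(1, 2))
Mul(Function('X')(k), Function('s')(9, -55)) = Mul(Mul(Pow(5, Rational(1, 2)), Pow(Mul(Pow(-15, -1), Add(-3, Mul(-1, -15))), Rational(1, 2))), Add(57, -55, 9)) = Mul(Mul(Pow(5, Rational(1, 2)), Pow(Mul(Rational(-1, 15), Add(-3, 15)), Rational(1, 2))), 11) = Mul(Mul(Pow(5, Rational(1, 2)), Pow(Mul(Rational(-1, 15), 12), Rational(1, 2))), 11) = Mul(Mul(Pow(5, Rational(1, 2)), Pow(Rational(-4, 5), Rational(1, 2))), 11) = Mul(Mul(Pow(5, Rational(1, 2)), Mul(Rational(2, 5), I, Pow(5, Rational(1, 2)))), 11) = Mul(Mul(2, I), 11) = Mul(22, I)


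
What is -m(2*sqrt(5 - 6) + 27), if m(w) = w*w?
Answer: -725 - 108*I ≈ -725.0 - 108.0*I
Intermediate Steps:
m(w) = w**2
-m(2*sqrt(5 - 6) + 27) = -(2*sqrt(5 - 6) + 27)**2 = -(2*sqrt(-1) + 27)**2 = -(2*I + 27)**2 = -(27 + 2*I)**2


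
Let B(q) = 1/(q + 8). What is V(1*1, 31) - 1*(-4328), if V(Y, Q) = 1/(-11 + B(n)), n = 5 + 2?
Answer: 709777/164 ≈ 4327.9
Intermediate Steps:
n = 7
B(q) = 1/(8 + q)
V(Y, Q) = -15/164 (V(Y, Q) = 1/(-11 + 1/(8 + 7)) = 1/(-11 + 1/15) = 1/(-164/15) = -15/164)
V(1*1, 31) - 1*(-4328) = -15/164 - 1*(-4328) = -15/164 + 4328 = 709777/164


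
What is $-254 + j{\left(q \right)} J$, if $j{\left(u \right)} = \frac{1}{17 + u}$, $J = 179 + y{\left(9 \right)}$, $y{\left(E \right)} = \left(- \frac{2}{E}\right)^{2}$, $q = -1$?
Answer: $- \frac{314681}{1296} \approx -242.81$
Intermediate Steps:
$y{\left(E \right)} = \frac{4}{E^{2}}$
$J = \frac{14503}{81}$ ($J = 179 + \frac{4}{81} = \frac{14503}{81} \approx 179.05$)
$-254 + j{\left(q \right)} J = -254 + \frac{1}{17 - 1} \cdot \frac{14503}{81} = -254 + \frac{1}{16} \cdot \frac{14503}{81} = -254 + \frac{14503}{1296} = - \frac{314681}{1296}$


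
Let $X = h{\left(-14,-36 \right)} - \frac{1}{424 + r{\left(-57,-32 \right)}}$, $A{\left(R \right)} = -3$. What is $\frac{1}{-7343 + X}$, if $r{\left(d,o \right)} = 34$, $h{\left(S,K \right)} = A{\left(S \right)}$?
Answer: $- \frac{458}{3364469} \approx -0.00013613$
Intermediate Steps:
$h{\left(S,K \right)} = -3$
$X = - \frac{1375}{458}$ ($X = -3 - \frac{1}{424 + 34} = -3 - \frac{1}{458} = - \frac{1375}{458} \approx -3.0022$)
$\frac{1}{-7343 + X} = \frac{1}{-7343 - \frac{1375}{458}} = \frac{1}{- \frac{3364469}{458}} = - \frac{458}{3364469}$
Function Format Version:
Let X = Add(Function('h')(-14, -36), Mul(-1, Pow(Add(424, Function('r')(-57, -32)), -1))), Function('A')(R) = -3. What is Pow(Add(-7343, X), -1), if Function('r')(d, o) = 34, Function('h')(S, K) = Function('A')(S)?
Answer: Rational(-458, 3364469) ≈ -0.00013613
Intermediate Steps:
Function('h')(S, K) = -3
X = Rational(-1375, 458) (X = Add(-3, Mul(-1, Pow(Add(424, 34), -1))) = Add(-3, Mul(-1, Pow(458, -1))) = Add(-3, Mul(-1, Rational(1, 458))) = Add(-3, Rational(-1, 458)) = Rational(-1375, 458) ≈ -3.0022)
Pow(Add(-7343, X), -1) = Pow(Add(-7343, Rational(-1375, 458)), -1) = Pow(Rational(-3364469, 458), -1) = Rational(-458, 3364469)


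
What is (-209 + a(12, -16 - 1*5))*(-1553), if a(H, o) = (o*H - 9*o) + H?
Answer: 403780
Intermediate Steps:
a(H, o) = H - 9*o + H*o (a(H, o) = (H*o - 9*o) + H = (-9*o + H*o) + H = H - 9*o + H*o)
(-209 + a(12, -16 - 1*5))*(-1553) = (-209 + (12 - 9*(-16 - 1*5) + 12*(-16 - 1*5)))*(-1553) = (-209 + (12 - 9*(-16 - 5) + 12*(-16 - 5)))*(-1553) = (-209 + (12 - 9*(-21) + 12*(-21)))*(-1553) = (-209 + (12 + 189 - 252))*(-1553) = (-209 - 51)*(-1553) = -260*(-1553) = 403780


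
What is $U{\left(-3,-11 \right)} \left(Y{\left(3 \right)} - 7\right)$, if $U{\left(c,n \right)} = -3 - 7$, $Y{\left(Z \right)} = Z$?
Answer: $40$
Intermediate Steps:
$U{\left(c,n \right)} = -10$ ($U{\left(c,n \right)} = -3 - 7 = -10$)
$U{\left(-3,-11 \right)} \left(Y{\left(3 \right)} - 7\right) = - 10 \left(3 - 7\right) = \left(-10\right) \left(-4\right) = 40$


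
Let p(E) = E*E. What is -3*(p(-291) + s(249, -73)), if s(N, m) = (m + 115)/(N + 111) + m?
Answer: -5076487/20 ≈ -2.5382e+5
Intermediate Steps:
p(E) = E²
s(N, m) = m + (115 + m)/(111 + N) (s(N, m) = (115 + m)/(111 + N) + m = m + (115 + m)/(111 + N))
-3*(p(-291) + s(249, -73)) = -3*((-291)² + (115 + 112*(-73) + 249*(-73))/(111 + 249)) = -3*(84681 + (115 - 8176 - 18177)/360) = -3*(84681 + (1/360)*(-26238)) = -3*(84681 - 4373/60) = -3*5076487/60 = -5076487/20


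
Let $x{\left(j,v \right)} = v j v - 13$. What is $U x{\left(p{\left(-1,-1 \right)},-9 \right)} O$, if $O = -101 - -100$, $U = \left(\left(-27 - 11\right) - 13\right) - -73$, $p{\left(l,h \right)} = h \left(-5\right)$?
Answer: $-8624$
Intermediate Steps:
$p{\left(l,h \right)} = - 5 h$
$x{\left(j,v \right)} = -13 + j v^{2}$ ($x{\left(j,v \right)} = j v v - 13 = j v^{2} - 13 = -13 + j v^{2}$)
$U = 22$ ($U = \left(-38 - 13\right) + 73 = -51 + 73 = 22$)
$O = -1$ ($O = -101 + 100 = -1$)
$U x{\left(p{\left(-1,-1 \right)},-9 \right)} O = 22 \left(-13 + \left(-5\right) \left(-1\right) \left(-9\right)^{2}\right) \left(-1\right) = 22 \left(-13 + 5 \cdot 81\right) \left(-1\right) = 22 \left(-13 + 405\right) \left(-1\right) = 22 \cdot 392 \left(-1\right) = 8624 \left(-1\right) = -8624$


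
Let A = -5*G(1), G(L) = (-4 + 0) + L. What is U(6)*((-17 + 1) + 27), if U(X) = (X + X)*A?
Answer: 1980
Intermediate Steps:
G(L) = -4 + L
A = 15 (A = -5*(-4 + 1) = -5*(-3) = 15)
U(X) = 30*X (U(X) = (X + X)*15 = (2*X)*15 = 30*X)
U(6)*((-17 + 1) + 27) = (30*6)*((-17 + 1) + 27) = 180*(-16 + 27) = 180*11 = 1980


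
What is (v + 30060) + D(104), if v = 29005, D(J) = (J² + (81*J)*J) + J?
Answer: 946081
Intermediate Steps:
D(J) = J + 82*J² (D(J) = (J² + 81*J²) + J = 82*J² + J = J + 82*J²)
(v + 30060) + D(104) = (29005 + 30060) + 104*(1 + 82*104) = 59065 + 104*(1 + 8528) = 59065 + 104*8529 = 59065 + 887016 = 946081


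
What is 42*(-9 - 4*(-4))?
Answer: 294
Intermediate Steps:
42*(-9 - 4*(-4)) = 42*(-9 + 16) = 42*7 = 294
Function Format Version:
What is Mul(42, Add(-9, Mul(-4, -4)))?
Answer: 294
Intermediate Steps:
Mul(42, Add(-9, Mul(-4, -4))) = Mul(42, Add(-9, 16)) = Mul(42, 7) = 294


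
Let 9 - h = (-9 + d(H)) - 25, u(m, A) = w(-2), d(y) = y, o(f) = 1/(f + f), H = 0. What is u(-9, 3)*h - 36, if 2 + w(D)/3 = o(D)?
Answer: -1305/4 ≈ -326.25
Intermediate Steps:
o(f) = 1/(2*f)
w(D) = -6 + 3/(2*D) (w(D) = -6 + 3*(1/(2*D)) = -6 + 3/(2*D))
u(m, A) = -27/4 (u(m, A) = -6 + (3/2)/(-2) = -6 + (3/2)*(-½) = -6 - ¾ = -27/4)
h = 43 (h = 9 - ((-9 + 0) - 25) = 9 - (-9 - 25) = 9 - 1*(-34) = 9 + 34 = 43)
u(-9, 3)*h - 36 = -27/4*43 - 36 = -1161/4 - 36 = -1305/4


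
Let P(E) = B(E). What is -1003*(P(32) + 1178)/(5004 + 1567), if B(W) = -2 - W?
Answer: -1147432/6571 ≈ -174.62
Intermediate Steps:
P(E) = -2 - E
-1003*(P(32) + 1178)/(5004 + 1567) = -1003*((-2 - 1*32) + 1178)/(5004 + 1567) = -1003/(6571/((-2 - 32) + 1178)) = -1003/(6571/(-34 + 1178)) = -1003/(6571/1144) = -1003/(6571*(1/1144)) = -1003/6571/1144 = -1003*1144/6571 = -1147432/6571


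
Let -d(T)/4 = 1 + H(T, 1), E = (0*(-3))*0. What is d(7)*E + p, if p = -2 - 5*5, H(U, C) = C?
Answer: -27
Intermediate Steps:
E = 0 (E = 0*0 = 0)
p = -27 (p = -2 - 25 = -27)
d(T) = -8 (d(T) = -4*(1 + 1) = -4*2 = -8)
d(7)*E + p = -8*0 - 27 = 0 - 27 = -27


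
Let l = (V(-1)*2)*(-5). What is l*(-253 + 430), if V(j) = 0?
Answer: 0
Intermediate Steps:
l = 0 (l = (0*2)*(-5) = 0*(-5) = 0)
l*(-253 + 430) = 0*(-253 + 430) = 0*177 = 0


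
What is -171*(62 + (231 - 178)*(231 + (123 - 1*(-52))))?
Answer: -3690180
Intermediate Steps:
-171*(62 + (231 - 178)*(231 + (123 - 1*(-52)))) = -171*(62 + 53*(231 + (123 + 52))) = -171*(62 + 53*(231 + 175)) = -171*(62 + 53*406) = -171*(62 + 21518) = -171*21580 = -3690180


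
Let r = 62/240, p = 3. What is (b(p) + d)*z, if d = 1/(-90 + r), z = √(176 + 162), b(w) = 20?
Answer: 2798380*√2/10769 ≈ 367.49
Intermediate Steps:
z = 13*√2 (z = √338 = 13*√2 ≈ 18.385)
r = 31/120 (r = 62*(1/240) = 31/120 ≈ 0.25833)
d = -120/10769 (d = 1/(-90 + 31/120) = 1/(-10769/120) = -120/10769 ≈ -0.011143)
(b(p) + d)*z = (20 - 120/10769)*(13*√2) = 215260*(13*√2)/10769 = 2798380*√2/10769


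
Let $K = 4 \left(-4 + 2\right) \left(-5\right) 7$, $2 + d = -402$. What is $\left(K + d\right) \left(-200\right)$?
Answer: $24800$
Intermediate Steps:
$d = -404$ ($d = -2 - 402 = -404$)
$K = 280$ ($K = 4 \left(\left(-2\right) \left(-5\right)\right) 7 = 4 \cdot 10 \cdot 7 = 40 \cdot 7 = 280$)
$\left(K + d\right) \left(-200\right) = \left(280 - 404\right) \left(-200\right) = \left(-124\right) \left(-200\right) = 24800$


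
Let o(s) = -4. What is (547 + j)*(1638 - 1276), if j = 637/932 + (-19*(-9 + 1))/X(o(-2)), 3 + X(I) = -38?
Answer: 3762341477/19106 ≈ 1.9692e+5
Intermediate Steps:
X(I) = -41 (X(I) = -3 - 38 = -41)
j = -115547/38212 (j = 637/932 - 19*(-9 + 1)/(-41) = 637*(1/932) - 19*(-8)*(-1/41) = 637/932 + 152*(-1/41) = 637/932 - 152/41 = -115547/38212 ≈ -3.0238)
(547 + j)*(1638 - 1276) = (547 - 115547/38212)*(1638 - 1276) = (20786417/38212)*362 = 3762341477/19106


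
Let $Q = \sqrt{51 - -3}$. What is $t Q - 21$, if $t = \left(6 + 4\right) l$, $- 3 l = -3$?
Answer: $-21 + 30 \sqrt{6} \approx 52.485$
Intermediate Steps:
$l = 1$ ($l = \left(- \frac{1}{3}\right) \left(-3\right) = 1$)
$t = 10$ ($t = \left(6 + 4\right) 1 = 10 \cdot 1 = 10$)
$Q = 3 \sqrt{6}$ ($Q = \sqrt{51 + \left(-5 + 8\right)} = \sqrt{51 + 3} = \sqrt{54} = 3 \sqrt{6} \approx 7.3485$)
$t Q - 21 = 10 \cdot 3 \sqrt{6} - 21 = 30 \sqrt{6} - 21 = -21 + 30 \sqrt{6}$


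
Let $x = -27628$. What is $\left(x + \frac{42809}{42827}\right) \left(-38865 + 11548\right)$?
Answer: $\frac{32320970319399}{42827} \approx 7.5469 \cdot 10^{8}$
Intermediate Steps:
$\left(x + \frac{42809}{42827}\right) \left(-38865 + 11548\right) = \left(-27628 + \frac{42809}{42827}\right) \left(-38865 + 11548\right) = \left(-27628 + 42809 \cdot \frac{1}{42827}\right) \left(-27317\right) = \left(-27628 + \frac{42809}{42827}\right) \left(-27317\right) = \left(- \frac{1183181547}{42827}\right) \left(-27317\right) = \frac{32320970319399}{42827}$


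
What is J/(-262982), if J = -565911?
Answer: 565911/262982 ≈ 2.1519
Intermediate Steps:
J/(-262982) = -565911/(-262982) = -565911*(-1/262982) = 565911/262982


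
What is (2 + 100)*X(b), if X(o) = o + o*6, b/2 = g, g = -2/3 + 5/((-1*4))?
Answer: -2737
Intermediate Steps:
g = -23/12 (g = -2*1/3 + 5/(-4) = -2/3 + 5*(-1/4) = -2/3 - 5/4 = -23/12 ≈ -1.9167)
b = -23/6 (b = 2*(-23/12) = -23/6 ≈ -3.8333)
X(o) = 7*o (X(o) = o + 6*o = 7*o)
(2 + 100)*X(b) = (2 + 100)*(7*(-23/6)) = 102*(-161/6) = -2737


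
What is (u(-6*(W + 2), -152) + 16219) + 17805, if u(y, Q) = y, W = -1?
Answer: 34018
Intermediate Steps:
(u(-6*(W + 2), -152) + 16219) + 17805 = (-6*(-1 + 2) + 16219) + 17805 = (-6*1 + 16219) + 17805 = (-6 + 16219) + 17805 = 16213 + 17805 = 34018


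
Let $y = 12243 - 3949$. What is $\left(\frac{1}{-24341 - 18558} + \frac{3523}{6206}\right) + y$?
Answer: $\frac{2208272650007}{266231194} \approx 8294.6$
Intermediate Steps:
$y = 8294$ ($y = 12243 - 3949 = 8294$)
$\left(\frac{1}{-24341 - 18558} + \frac{3523}{6206}\right) + y = \left(\frac{1}{-24341 - 18558} + \frac{3523}{6206}\right) + 8294 = \left(\frac{1}{-42899} + 3523 \cdot \frac{1}{6206}\right) + 8294 = \left(- \frac{1}{42899} + \frac{3523}{6206}\right) + 8294 = \frac{151126971}{266231194} + 8294 = \frac{2208272650007}{266231194}$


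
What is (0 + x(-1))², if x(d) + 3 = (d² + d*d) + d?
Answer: 4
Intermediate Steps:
x(d) = -3 + d + 2*d² (x(d) = -3 + ((d² + d*d) + d) = -3 + ((d² + d²) + d) = -3 + (2*d² + d) = -3 + (d + 2*d²) = -3 + d + 2*d²)
(0 + x(-1))² = (0 + (-3 - 1 + 2*(-1)²))² = (0 + (-3 - 1 + 2*1))² = (0 + (-3 - 1 + 2))² = (0 - 2)² = (-2)² = 4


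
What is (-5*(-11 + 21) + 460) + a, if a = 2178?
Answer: 2588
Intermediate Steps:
(-5*(-11 + 21) + 460) + a = (-5*(-11 + 21) + 460) + 2178 = (-5*10 + 460) + 2178 = (-50 + 460) + 2178 = 410 + 2178 = 2588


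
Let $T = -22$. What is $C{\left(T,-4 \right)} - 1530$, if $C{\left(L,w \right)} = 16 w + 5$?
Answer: $-1589$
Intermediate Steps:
$C{\left(L,w \right)} = 5 + 16 w$
$C{\left(T,-4 \right)} - 1530 = \left(5 + 16 \left(-4\right)\right) - 1530 = \left(5 - 64\right) - 1530 = -59 - 1530 = -1589$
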